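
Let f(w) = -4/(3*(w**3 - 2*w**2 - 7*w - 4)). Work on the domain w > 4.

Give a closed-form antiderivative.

An antiderivative is F(w) = -4*log(w - 4)/75 + 4*log(w + 1)/75 - 4/(15*w + 15).

The denominator factors as 3*(w - 4)*(w + 1)**2; partial fractions split f into directly integrable pieces: 4/(75*(w + 1)) + 4/(15*(w + 1)**2) - 4/(75*(w - 4)).
Check: d/dw[-4*log(w - 4)/75 + 4*log(w + 1)/75 - 4/(15*w + 15)] = -4/(3*w**3 - 6*w**2 - 21*w - 12), which equals f(w).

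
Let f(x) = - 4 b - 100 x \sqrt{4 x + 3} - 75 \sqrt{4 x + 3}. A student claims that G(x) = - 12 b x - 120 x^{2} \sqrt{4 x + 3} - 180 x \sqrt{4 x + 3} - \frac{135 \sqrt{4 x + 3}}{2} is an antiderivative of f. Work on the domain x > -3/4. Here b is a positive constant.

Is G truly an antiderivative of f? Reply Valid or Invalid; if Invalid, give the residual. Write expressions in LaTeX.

Invalid: d/dx[G] - f = - 8 b - 200 x \sqrt{4 x + 3} - 150 \sqrt{4 x + 3}, which is not 0.

d/dx[G] = \frac{- 12 b \sqrt{4 x + 3} - 1200 x^{2} - 1800 x - 675}{\sqrt{4 x + 3}}
d/dx[G] - f(x) = - 8 b - 200 x \sqrt{4 x + 3} - 150 \sqrt{4 x + 3} != 0.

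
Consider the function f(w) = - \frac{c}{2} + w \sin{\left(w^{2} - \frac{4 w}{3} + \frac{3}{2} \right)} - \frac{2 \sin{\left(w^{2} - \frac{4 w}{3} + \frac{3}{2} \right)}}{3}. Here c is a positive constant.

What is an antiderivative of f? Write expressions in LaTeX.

An antiderivative is F(w) = - \frac{c w}{2} - \frac{\cos{\left(w^{2} - \frac{4 w}{3} + \frac{3}{2} \right)}}{2}.

The integrand splits into summands that can be handled one at a time.
Check: d/dw[- \frac{c w}{2} - \frac{\cos{\left(w^{2} - \frac{4 w}{3} + \frac{3}{2} \right)}}{2}] = - \frac{c}{2} + w \sin{\left(w^{2} - \frac{4 w}{3} + \frac{3}{2} \right)} - \frac{2 \sin{\left(w^{2} - \frac{4 w}{3} + \frac{3}{2} \right)}}{3} = f(w).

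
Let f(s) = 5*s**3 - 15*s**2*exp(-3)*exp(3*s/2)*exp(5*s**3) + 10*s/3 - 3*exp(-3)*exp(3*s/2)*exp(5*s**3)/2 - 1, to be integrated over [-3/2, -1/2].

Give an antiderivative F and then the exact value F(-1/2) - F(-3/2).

The integrand splits into summands that can be handled one at a time.
F(s) = 5*s**4/4 + 5*s**2/3 - s - exp(5*s**3 + 3*s/2 - 3) is an antiderivative of f.
Check: d/ds[5*s**4/4 + 5*s**2/3 - s - exp(5*s**3 + 3*s/2 - 3)] = 5*s**3 - 15*s**2*exp(-3)*exp(3*s/2)*exp(5*s**3) + 10*s/3 - 3*exp(-3)*exp(3*s/2)*exp(5*s**3)/2 - 1 = f(s).
F(-1/2) = 191/192 - exp(-35/8); F(-3/2) = 741/64 - exp(-177/8).
Integral = F(-1/2) - F(-3/2) = -127/12 - exp(-35/8) + exp(-177/8).

Antiderivative: F(s) = 5*s**4/4 + 5*s**2/3 - s - exp(5*s**3 + 3*s/2 - 3); value = -127/12 - exp(-35/8) + exp(-177/8)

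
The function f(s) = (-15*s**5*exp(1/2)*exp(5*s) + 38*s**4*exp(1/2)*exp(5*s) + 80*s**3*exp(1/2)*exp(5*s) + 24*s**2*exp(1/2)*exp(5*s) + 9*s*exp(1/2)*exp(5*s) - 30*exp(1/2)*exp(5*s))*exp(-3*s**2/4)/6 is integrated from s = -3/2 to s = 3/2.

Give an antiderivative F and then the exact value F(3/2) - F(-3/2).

Antiderivative: F(s) = 5*s**4*exp(1/2)*exp(5*s)*exp(-3*s**2/4)/3 + 4*s**3*exp(1/2)*exp(5*s)*exp(-3*s**2/4)/3 - exp(1/2)*exp(5*s)*exp(-3*s**2/4); value = -47*exp(-139/16)/16 + 191*exp(101/16)/16

f has the shape u'v + uv' for u = 5*s**4/3 + 4*s**3/3 - 1 and v = exp(-3*s**2/4 + 5*s + 1/2) — it is the derivative of the product u*v.
F(s) = 5*s**4*exp(1/2)*exp(5*s)*exp(-3*s**2/4)/3 + 4*s**3*exp(1/2)*exp(5*s)*exp(-3*s**2/4)/3 - exp(1/2)*exp(5*s)*exp(-3*s**2/4) is an antiderivative of f.
Check: d/ds[5*s**4*exp(1/2)*exp(5*s)*exp(-3*s**2/4)/3 + 4*s**3*exp(1/2)*exp(5*s)*exp(-3*s**2/4)/3 - exp(1/2)*exp(5*s)*exp(-3*s**2/4)] = (-15*s**5*exp(1/2)*exp(5*s) + 38*s**4*exp(1/2)*exp(5*s) + 80*s**3*exp(1/2)*exp(5*s) + 24*s**2*exp(1/2)*exp(5*s) + 9*s*exp(1/2)*exp(5*s) - 30*exp(1/2)*exp(5*s))*exp(-3*s**2/4)/6 = f(s).
F(3/2) = 191*exp(101/16)/16; F(-3/2) = 47*exp(-139/16)/16.
Integral = F(3/2) - F(-3/2) = -47*exp(-139/16)/16 + 191*exp(101/16)/16.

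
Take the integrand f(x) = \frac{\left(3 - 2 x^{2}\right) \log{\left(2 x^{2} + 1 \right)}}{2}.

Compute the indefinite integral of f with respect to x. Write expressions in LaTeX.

F(x) = - \frac{x^{3} \log{\left(2 x^{2} + 1 \right)}}{3} + \frac{2 x^{3}}{9} + \frac{3 x \log{\left(2 x^{2} + 1 \right)}}{2} - \frac{10 x}{3} + \frac{5 \sqrt{2} \operatorname{atan}{\left(\sqrt{2} x \right)}}{3} + C

Since d/dx undoes antidifferentiation here, F'(x) = f(x) is required of F(x).
Check: d/dx[- \frac{x^{3} \log{\left(2 x^{2} + 1 \right)}}{3} + \frac{2 x^{3}}{9} + \frac{3 x \log{\left(2 x^{2} + 1 \right)}}{2} - \frac{10 x}{3} + \frac{5 \sqrt{2} \operatorname{atan}{\left(\sqrt{2} x \right)}}{3}] = - x^{2} \log{\left(2 x^{2} + 1 \right)} + \frac{3 \log{\left(2 x^{2} + 1 \right)}}{2}, which equals f(x).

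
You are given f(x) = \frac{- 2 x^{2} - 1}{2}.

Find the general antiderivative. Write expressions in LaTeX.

F(x) = - \frac{x^{3}}{3} - \frac{x}{2} + C

Since d/dx undoes antidifferentiation here, F'(x) = f(x) is required of F(x).
Check: d/dx[- \frac{x^{3}}{3} - \frac{x}{2}] = - x^{2} - \frac{1}{2}, which equals f(x).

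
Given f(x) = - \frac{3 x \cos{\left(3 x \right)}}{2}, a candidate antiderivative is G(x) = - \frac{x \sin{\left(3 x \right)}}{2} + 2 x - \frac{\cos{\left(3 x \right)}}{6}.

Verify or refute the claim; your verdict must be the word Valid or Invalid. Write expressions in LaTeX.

Invalid: d/dx[G] - f = 2, which is not 0.

d/dx[G] = - \frac{3 x \cos{\left(3 x \right)}}{2} + 2
d/dx[G] - f(x) = 2 != 0.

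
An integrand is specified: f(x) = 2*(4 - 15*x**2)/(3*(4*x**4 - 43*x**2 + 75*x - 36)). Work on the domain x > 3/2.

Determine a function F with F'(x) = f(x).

An antiderivative is F(x) = (4380*x*log(x - 3/2) - 5324*x*log(x - 1) + 944*x*log(x + 4) - 6570*log(x - 3/2) + 7986*log(x - 1) - 1416*log(x + 4) + 6545)/(3630*x - 5445).

The denominator factors as 3*(x - 1)*(x + 4)*(2*x - 3)**2; partial fractions split f into directly integrable pieces: 292/(121*(2*x - 3)) - 238/(33*(2*x - 3)**2) + 472/(1815*(x + 4)) - 22/(15*(x - 1)).
Check: d/dx[(4380*x*log(x - 3/2) - 5324*x*log(x - 1) + 944*x*log(x + 4) - 6570*log(x - 3/2) + 7986*log(x - 1) - 1416*log(x + 4) + 6545)/(3630*x - 5445)] = (8 - 30*x**2)/(12*x**4 - 129*x**2 + 225*x - 108), which equals f(x).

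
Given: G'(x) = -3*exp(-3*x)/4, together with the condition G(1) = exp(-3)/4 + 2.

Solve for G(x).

G(x) = (2*exp(x) + 1)*(4*exp(2*x) - 2*exp(x) + 1)*exp(-3*x)/4

Whatever form G(x) takes, its d/dx must return the stated G'(x).
A general antiderivative is exp(-3*x)/4 + C.
The condition gives C = exp(-3)/4 + 2 - (exp(-3)/4) = 2.
So G(x) = (2*exp(x) + 1)*(4*exp(2*x) - 2*exp(x) + 1)*exp(-3*x)/4.
Check: d/dx[(2*exp(x) + 1)*(4*exp(2*x) - 2*exp(x) + 1)*exp(-3*x)/4] = -3*exp(-3*x)/4 = G'(x).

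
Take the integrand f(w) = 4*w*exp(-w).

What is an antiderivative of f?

An antiderivative is F(w) = 4*(-w - 1)*exp(-w).

f has the shape u'v + uv' for u = -4*w - 4 and v = exp(-w) — it is the derivative of the product u*v.
Check: d/dw[4*(-w - 1)*exp(-w)] = 4*w*exp(-w) = f(w).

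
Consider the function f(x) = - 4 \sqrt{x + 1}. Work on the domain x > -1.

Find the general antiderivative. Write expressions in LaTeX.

F(x) = - \frac{8 x \sqrt{x + 1}}{3} - \frac{8 \sqrt{x + 1}}{3} + C

A candidate is checked by its d/dx: the result must match f(x).
Check: d/dx[- \frac{8 x \sqrt{x + 1}}{3} - \frac{8 \sqrt{x + 1}}{3}] = \frac{- 4 x - 4}{\sqrt{x + 1}}, which equals f(x).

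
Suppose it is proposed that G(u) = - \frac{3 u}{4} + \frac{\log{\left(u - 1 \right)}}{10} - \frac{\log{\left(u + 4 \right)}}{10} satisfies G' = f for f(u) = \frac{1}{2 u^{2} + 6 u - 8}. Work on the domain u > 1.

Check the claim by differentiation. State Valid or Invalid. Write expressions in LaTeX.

Invalid: d/du[G] - f = - \frac{3}{4}, which is not 0.

d/du[G] = \frac{- 3 u^{2} - 9 u + 14}{4 u^{2} + 12 u - 16}
d/du[G] - f(u) = - \frac{3}{4} != 0.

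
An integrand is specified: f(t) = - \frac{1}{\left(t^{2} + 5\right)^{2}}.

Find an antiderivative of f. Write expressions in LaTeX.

A first test for any F(t): its t-derivative must equal f(t) identically.
Check: d/dt[\frac{- 5 t - \sqrt{5} \left(t^{2} + 5\right) \operatorname{atan}{\left(\frac{\sqrt{5} t}{5} \right)}}{50 \left(t^{2} + 5\right)}] = - \frac{1}{t^{4} + 10 t^{2} + 25}, which equals f(t).

An antiderivative is F(t) = \frac{- 5 t - \sqrt{5} \left(t^{2} + 5\right) \operatorname{atan}{\left(\frac{\sqrt{5} t}{5} \right)}}{50 \left(t^{2} + 5\right)}.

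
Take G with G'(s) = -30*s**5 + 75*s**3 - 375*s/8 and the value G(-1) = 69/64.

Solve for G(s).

G'(s) matches the chain-rule pattern g'(h)*h' with inner function h(s) = 5/4 - s**2; substituting u = h(s) collapses the integral.
A general antiderivative is 5*(5/4 - s**2)**3 + C.
The condition gives C = 69/64 - (5/64) = 1.
So G(s) = -(320*s**6 - 1200*s**4 + 1500*s**2 - 689)/64.
Check: d/ds[-(320*s**6 - 1200*s**4 + 1500*s**2 - 689)/64] = -30*s**5 + 75*s**3 - 375*s/8 = G'(s).

G(s) = -(320*s**6 - 1200*s**4 + 1500*s**2 - 689)/64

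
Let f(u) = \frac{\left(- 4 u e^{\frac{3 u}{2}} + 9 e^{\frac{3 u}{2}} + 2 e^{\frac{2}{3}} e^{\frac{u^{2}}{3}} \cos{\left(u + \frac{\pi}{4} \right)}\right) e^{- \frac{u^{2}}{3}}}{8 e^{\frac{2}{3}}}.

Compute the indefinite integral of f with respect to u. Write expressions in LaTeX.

Differentiate the proposed F(u) back; it has to land on f(u) exactly.
Check: d/du[\frac{\left(3 + e^{\frac{2}{3}} e^{- \frac{3 u}{2}} e^{\frac{u^{2}}{3}} \sin{\left(u + \frac{\pi}{4} \right)}\right) e^{\frac{3 u}{2}} e^{- \frac{u^{2}}{3}}}{4 e^{\frac{2}{3}}}] = \frac{\left(- 4 u e^{3 u} + 2 e^{\frac{2}{3}} e^{\frac{3 u}{2}} e^{\frac{u^{2}}{3}} \cos{\left(u + \frac{\pi}{4} \right)} + 9 e^{3 u}\right) e^{- \frac{3 u}{2}} e^{- \frac{u^{2}}{3}}}{8 e^{\frac{2}{3}}}, which equals f(u).

F(u) = \frac{\left(3 + e^{\frac{2}{3}} e^{- \frac{3 u}{2}} e^{\frac{u^{2}}{3}} \sin{\left(u + \frac{\pi}{4} \right)}\right) e^{\frac{3 u}{2}} e^{- \frac{u^{2}}{3}}}{4 e^{\frac{2}{3}}} + C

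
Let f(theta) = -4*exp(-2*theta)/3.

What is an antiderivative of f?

A first test for any F(theta): its theta-derivative must equal f(theta) identically.
Check: d/dtheta[2*exp(-2*theta)/3] = -4*exp(-2*theta)/3 = f(theta).

An antiderivative is F(theta) = 2*exp(-2*theta)/3.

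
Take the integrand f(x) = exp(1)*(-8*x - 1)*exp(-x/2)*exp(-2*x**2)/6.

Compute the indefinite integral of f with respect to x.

The substitution u = -2*x**2 - x/2 + 1 works: f is exactly (dF/du)*(du/dx) for that inner function.
Check: d/dx[exp(1)*exp(-x/2)*exp(-2*x**2)/3] = (-8*exp(1)*x - exp(1))*exp(-x/2)*exp(-2*x**2)/6, which equals f(x).

F(x) = exp(1)*exp(-x/2)*exp(-2*x**2)/3 + C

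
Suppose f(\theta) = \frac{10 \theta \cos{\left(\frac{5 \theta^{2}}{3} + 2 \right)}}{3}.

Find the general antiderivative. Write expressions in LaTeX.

F(\theta) = \sin{\left(\frac{5 \theta^{2}}{3} + 2 \right)} + C

The substitution u = \frac{5 \theta^{2}}{3} + 2 works: f is exactly (dF/du)*(du/d\theta) for that inner function.
Check: d/d\theta[\sin{\left(\frac{5 \theta^{2}}{3} + 2 \right)}] = \frac{10 \theta \cos{\left(\frac{5 \theta^{2}}{3} + 2 \right)}}{3} = f(\theta).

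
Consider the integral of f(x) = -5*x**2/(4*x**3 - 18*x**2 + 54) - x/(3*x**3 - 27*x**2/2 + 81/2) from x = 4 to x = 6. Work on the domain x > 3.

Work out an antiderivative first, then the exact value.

Factor the denominator (6*(x - 3)**2*(2*x + 3)) and decompose: f = -37/(162*(2*x + 3)) - 92/(81*(x - 3)) - 49/(18*(x - 3)**2); each piece integrates to a log, atan, or power term.
F(x) = (-368*(x - 3)*log(x - 3) - 37*(x - 3)*log(x + 3/2) + 882)/(324*(x - 3)) is an antiderivative of f.
Check: d/dx[(-368*(x - 3)*log(x - 3) - 37*(x - 3)*log(x + 3/2) + 882)/(324*(x - 3))] = (-15*x**2 - 4*x)/(12*x**3 - 54*x**2 + 162), which equals f(x).
F(6) = -92*log(3)/81 - 37*log(15/2)/324 + 49/54; F(4) = 49/18 - 37*log(11/2)/324.
Integral = F(6) - F(4) = -49/27 - 92*log(3)/81 - 37*log(15/2)/324 + 37*log(11/2)/324.

Antiderivative: F(x) = (-368*(x - 3)*log(x - 3) - 37*(x - 3)*log(x + 3/2) + 882)/(324*(x - 3)); value = -49/27 - 92*log(3)/81 - 37*log(15/2)/324 + 37*log(11/2)/324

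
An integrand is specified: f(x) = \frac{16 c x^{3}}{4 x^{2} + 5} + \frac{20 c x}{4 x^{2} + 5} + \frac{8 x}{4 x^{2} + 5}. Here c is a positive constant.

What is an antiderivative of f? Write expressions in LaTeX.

An antiderivative is F(x) = 2 c x^{2} + \log{\left(4 x^{2} + 5 \right)}.

Integrate term by term and add the pieces.
Check: d/dx[2 c x^{2} + \log{\left(4 x^{2} + 5 \right)}] = \frac{16 c x^{3} + 20 c x + 8 x}{4 x^{2} + 5}, which equals f(x).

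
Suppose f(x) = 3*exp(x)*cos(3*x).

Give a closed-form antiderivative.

An antiderivative is F(x) = 9*exp(x)*sin(3*x)/10 + 3*exp(x)*cos(3*x)/10.

Check any antiderivative F(x) by computing F'(x) and comparing it with f(x).
Check: d/dx[9*exp(x)*sin(3*x)/10 + 3*exp(x)*cos(3*x)/10] = 3*exp(x)*cos(3*x) = f(x).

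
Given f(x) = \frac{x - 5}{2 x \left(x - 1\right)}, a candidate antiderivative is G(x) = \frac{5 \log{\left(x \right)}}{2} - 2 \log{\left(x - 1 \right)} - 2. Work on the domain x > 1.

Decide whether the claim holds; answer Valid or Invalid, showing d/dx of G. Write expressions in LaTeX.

Valid - differentiating G returns exactly f.

d/dx[G] = \frac{x - 5}{2 x^{2} - 2 x}
This equals f(x) exactly, so the claim holds.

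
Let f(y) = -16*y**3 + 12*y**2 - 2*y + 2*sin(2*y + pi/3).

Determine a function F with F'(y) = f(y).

An antiderivative is F(y) = -4*y**4 + 4*y**3 - y**2 - cos(2*y + pi/3).

Integrate term by term and add the pieces.
Check: d/dy[-4*y**4 + 4*y**3 - y**2 - cos(2*y + pi/3)] = -16*y**3 + 12*y**2 - 2*y + 2*sin(2*y + pi/3) = f(y).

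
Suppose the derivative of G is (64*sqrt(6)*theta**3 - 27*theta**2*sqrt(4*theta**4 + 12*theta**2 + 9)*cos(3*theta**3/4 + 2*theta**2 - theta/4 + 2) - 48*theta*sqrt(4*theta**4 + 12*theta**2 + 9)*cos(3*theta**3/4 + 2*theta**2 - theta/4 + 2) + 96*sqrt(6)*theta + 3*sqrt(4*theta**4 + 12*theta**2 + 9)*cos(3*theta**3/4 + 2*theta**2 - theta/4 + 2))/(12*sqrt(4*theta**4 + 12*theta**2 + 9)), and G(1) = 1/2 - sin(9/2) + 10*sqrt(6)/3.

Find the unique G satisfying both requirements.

G(theta) = 4*sqrt(2*theta**4/3 + 2*theta**2 + 3/2) - sin(3*theta**3/4 + 2*theta**2 - theta/4 + 2) + 1/2

Differentiate the proposed G(theta) back; it has to land on the given G'(theta).
A general antiderivative is 4*sqrt(2*theta**4/3 + 2*theta**2 + 3/2) - sin(3*theta**3/4 + 2*theta**2 - theta/4 + 2) + C.
The condition gives C = 1/2 - sin(9/2) + 10*sqrt(6)/3 - (-sin(9/2) + 10*sqrt(6)/3) = 1/2.
So G(theta) = 4*sqrt(2*theta**4/3 + 2*theta**2 + 3/2) - sin(3*theta**3/4 + 2*theta**2 - theta/4 + 2) + 1/2.
Check: d/dtheta[4*sqrt(2*theta**4/3 + 2*theta**2 + 3/2) - sin(3*theta**3/4 + 2*theta**2 - theta/4 + 2) + 1/2] = (64*sqrt(6)*theta**3 - 27*theta**2*sqrt(4*theta**4 + 12*theta**2 + 9)*cos(3*theta**3/4 + 2*theta**2 - theta/4 + 2) - 48*theta*sqrt(4*theta**4 + 12*theta**2 + 9)*cos(3*theta**3/4 + 2*theta**2 - theta/4 + 2) + 96*sqrt(6)*theta + 3*sqrt(4*theta**4 + 12*theta**2 + 9)*cos(3*theta**3/4 + 2*theta**2 - theta/4 + 2))/(12*sqrt(4*theta**4 + 12*theta**2 + 9)) = G'(theta).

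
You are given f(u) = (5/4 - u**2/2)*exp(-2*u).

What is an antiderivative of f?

An antiderivative is F(u) = (u**2 + u - 2)*exp(-2*u)/4.

f has the shape v'r + vr' for v = u**2/4 + u/4 - 1/2 and r = exp(-2*u) — it is the derivative of the product v*r.
Check: d/du[(u**2 + u - 2)*exp(-2*u)/4] = (5 - 2*u**2)*exp(-2*u)/4, which equals f(u).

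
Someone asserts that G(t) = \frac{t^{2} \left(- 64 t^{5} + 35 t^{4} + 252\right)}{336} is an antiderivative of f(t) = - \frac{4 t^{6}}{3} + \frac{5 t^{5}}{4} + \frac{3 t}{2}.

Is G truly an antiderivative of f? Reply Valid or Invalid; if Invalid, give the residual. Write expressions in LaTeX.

d/dt[G] = - \frac{4 t^{6}}{3} + \frac{5 t^{5}}{8} + \frac{3 t}{2}
d/dt[G] - f(t) = - \frac{5 t^{5}}{8} != 0.

Invalid: d/dt[G] - f = - \frac{5 t^{5}}{8}, which is not 0.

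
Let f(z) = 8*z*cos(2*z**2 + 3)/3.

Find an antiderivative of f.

An antiderivative is F(z) = 2*sin(2*z**2 + 3)/3.

The substitution u = 2*z**2 + 3 works: f is exactly (dF/du)*(du/dz) for that inner function.
Check: d/dz[2*sin(2*z**2 + 3)/3] = 8*z*cos(2*z**2 + 3)/3 = f(z).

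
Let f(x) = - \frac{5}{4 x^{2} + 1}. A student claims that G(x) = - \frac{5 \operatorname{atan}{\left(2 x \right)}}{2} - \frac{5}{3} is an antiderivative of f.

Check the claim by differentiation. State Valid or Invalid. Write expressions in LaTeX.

Valid - differentiating G returns exactly f.

d/dx[G] = - \frac{5}{4 x^{2} + 1}
This equals f(x) exactly, so the claim holds.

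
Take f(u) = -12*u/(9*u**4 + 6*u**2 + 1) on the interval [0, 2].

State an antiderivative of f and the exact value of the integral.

f matches the chain-rule pattern g'(h)*h' with inner function h(u) = 3*u**2 + 1; substituting w = h(u) collapses the integral.
F(u) = 2/(3*u**2 + 1) is an antiderivative of f.
Check: d/du[2/(3*u**2 + 1)] = -12*u/(9*u**4 + 6*u**2 + 1) = f(u).
F(2) = 2/13; F(0) = 2.
Integral = F(2) - F(0) = -24/13.

Antiderivative: F(u) = 2/(3*u**2 + 1); value = -24/13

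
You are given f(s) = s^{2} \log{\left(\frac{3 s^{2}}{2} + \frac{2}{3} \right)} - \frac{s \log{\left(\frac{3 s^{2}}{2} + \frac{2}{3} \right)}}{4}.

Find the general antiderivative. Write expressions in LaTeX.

F(s) = \frac{s^{3} \log{\left(\frac{3 s^{2}}{2} + \frac{2}{3} \right)}}{3} - \frac{2 s^{3}}{9} - \frac{s^{2} \log{\left(\frac{3 s^{2}}{2} + \frac{2}{3} \right)}}{8} + \frac{s^{2}}{8} + \frac{8 s}{27} - \frac{\log{\left(s^{2} + \frac{4}{9} \right)}}{18} - \frac{16 \operatorname{atan}{\left(\frac{3 s}{2} \right)}}{81} + C

The integrand splits into summands that can be handled one at a time.
Check: d/ds[\frac{s^{3} \log{\left(\frac{3 s^{2}}{2} + \frac{2}{3} \right)}}{3} - \frac{2 s^{3}}{9} - \frac{s^{2} \log{\left(\frac{3 s^{2}}{2} + \frac{2}{3} \right)}}{8} + \frac{s^{2}}{8} + \frac{8 s}{27} - \frac{\log{\left(s^{2} + \frac{4}{9} \right)}}{18} - \frac{16 \operatorname{atan}{\left(\frac{3 s}{2} \right)}}{81}] = s^{2} \log{\left(9 s^{2} + 4 \right)} - s^{2} \log{\left(6 \right)} - \frac{s \log{\left(9 s^{2} + 4 \right)}}{4} + \frac{s \log{\left(6 \right)}}{4}, which equals f(s).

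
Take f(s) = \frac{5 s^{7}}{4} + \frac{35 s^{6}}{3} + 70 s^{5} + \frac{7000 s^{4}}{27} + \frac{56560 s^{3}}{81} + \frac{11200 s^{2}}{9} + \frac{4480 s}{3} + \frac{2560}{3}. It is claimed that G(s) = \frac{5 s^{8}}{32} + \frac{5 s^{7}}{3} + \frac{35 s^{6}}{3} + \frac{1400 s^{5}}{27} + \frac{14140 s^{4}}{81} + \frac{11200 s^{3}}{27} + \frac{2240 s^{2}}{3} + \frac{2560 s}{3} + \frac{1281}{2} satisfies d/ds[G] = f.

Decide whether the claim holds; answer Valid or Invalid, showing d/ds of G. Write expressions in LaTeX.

Valid: G'(s) = f(s).

d/ds[G] = \frac{5 s^{7}}{4} + \frac{35 s^{6}}{3} + 70 s^{5} + \frac{7000 s^{4}}{27} + \frac{56560 s^{3}}{81} + \frac{11200 s^{2}}{9} + \frac{4480 s}{3} + \frac{2560}{3}
This equals f(s) exactly, so the claim holds.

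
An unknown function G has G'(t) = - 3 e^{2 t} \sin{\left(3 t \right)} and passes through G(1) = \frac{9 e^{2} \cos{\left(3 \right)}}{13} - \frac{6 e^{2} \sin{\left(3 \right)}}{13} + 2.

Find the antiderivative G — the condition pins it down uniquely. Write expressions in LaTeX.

A candidate passes only if d/dt[G] lands on the given G'(t) exactly.
A general antiderivative is - \frac{6 e^{2 t} \sin{\left(3 t \right)}}{13} + \frac{9 e^{2 t} \cos{\left(3 t \right)}}{13} + C.
The condition gives C = \frac{9 e^{2} \cos{\left(3 \right)}}{13} - \frac{6 e^{2} \sin{\left(3 \right)}}{13} + 2 - (\frac{9 e^{2} \cos{\left(3 \right)}}{13} - \frac{6 e^{2} \sin{\left(3 \right)}}{13}) = 2.
So G(t) = - \frac{6 e^{2 t} \sin{\left(3 t \right)}}{13} + \frac{9 e^{2 t} \cos{\left(3 t \right)}}{13} + 2.
Check: d/dt[- \frac{6 e^{2 t} \sin{\left(3 t \right)}}{13} + \frac{9 e^{2 t} \cos{\left(3 t \right)}}{13} + 2] = - 3 e^{2 t} \sin{\left(3 t \right)} = G'(t).

G(t) = - \frac{6 e^{2 t} \sin{\left(3 t \right)}}{13} + \frac{9 e^{2 t} \cos{\left(3 t \right)}}{13} + 2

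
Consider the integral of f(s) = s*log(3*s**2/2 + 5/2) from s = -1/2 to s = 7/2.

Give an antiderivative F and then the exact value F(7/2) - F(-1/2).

Since d/ds undoes antidifferentiation here, F'(s) = f(s) is required of F(s).
F(s) = (3*s**2*log(3*s**2/2 + 5/2) - 3*s**2 + 5*log(3*s**2 + 5))/6 is an antiderivative of f.
Check: d/ds[(3*s**2*log(3*s**2/2 + 5/2) - 3*s**2 + 5*log(3*s**2 + 5))/6] = s*log(3*s**2 + 5) - s*log(2), which equals f(s).
F(7/2) = -49/8 + 5*log(167/4)/6 + 49*log(167/8)/8; F(-1/2) = -1/8 + log(23/8)/8 + 5*log(23/4)/6.
Integral = F(7/2) - F(-1/2) = -6 - 5*log(23/4)/6 - log(23/8)/8 + 5*log(167/4)/6 + 49*log(167/8)/8.

Antiderivative: F(s) = (3*s**2*log(3*s**2/2 + 5/2) - 3*s**2 + 5*log(3*s**2 + 5))/6; value = -6 - 5*log(23/4)/6 - log(23/8)/8 + 5*log(167/4)/6 + 49*log(167/8)/8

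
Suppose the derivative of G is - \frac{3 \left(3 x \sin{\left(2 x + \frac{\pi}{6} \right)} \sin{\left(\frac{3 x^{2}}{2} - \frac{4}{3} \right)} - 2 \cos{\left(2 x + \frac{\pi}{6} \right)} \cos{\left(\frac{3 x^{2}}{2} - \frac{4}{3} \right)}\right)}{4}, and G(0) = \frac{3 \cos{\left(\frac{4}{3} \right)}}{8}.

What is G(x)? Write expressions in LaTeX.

G'(x) has the shape u'v + uv' for u = \frac{3 \cos{\left(\frac{3 x^{2}}{2} - \frac{4}{3} \right)}}{4} and v = \sin{\left(2 x + \frac{\pi}{6} \right)} — it is the derivative of the product u*v.
A general antiderivative is \frac{3 \sin{\left(2 x + \frac{\pi}{6} \right)} \cos{\left(\frac{3 x^{2}}{2} - \frac{4}{3} \right)}}{4} + C.
The condition gives C = \frac{3 \cos{\left(\frac{4}{3} \right)}}{8} - (\frac{3 \cos{\left(\frac{4}{3} \right)}}{8}) = 0.
So G(x) = \frac{3 \sin{\left(2 x + \frac{\pi}{6} \right)} \cos{\left(\frac{3 x^{2}}{2} - \frac{4}{3} \right)}}{4}.
Check: d/dx[\frac{3 \sin{\left(2 x + \frac{\pi}{6} \right)} \cos{\left(\frac{3 x^{2}}{2} - \frac{4}{3} \right)}}{4}] = - \frac{9 x \sin{\left(2 x + \frac{\pi}{6} \right)} \sin{\left(\frac{3 x^{2}}{2} - \frac{4}{3} \right)}}{4} + \frac{3 \cos{\left(2 x + \frac{\pi}{6} \right)} \cos{\left(\frac{3 x^{2}}{2} - \frac{4}{3} \right)}}{2}, which equals G'(x).

G(x) = \frac{3 \sin{\left(2 x + \frac{\pi}{6} \right)} \cos{\left(\frac{3 x^{2}}{2} - \frac{4}{3} \right)}}{4}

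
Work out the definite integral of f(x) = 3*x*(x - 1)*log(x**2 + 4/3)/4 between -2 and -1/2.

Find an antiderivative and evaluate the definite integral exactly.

Antiderivative: F(x) = x**3*log(x**2 + 4/3)/4 - x**3/6 - 3*x**2*log(x**2 + 4/3)/8 + 3*x**2/8 + 2*x/3 - log(x**2 + 4/3)/2 - 4*sqrt(3)*atan(sqrt(3)*x/2)/9; value = -55/32 - 4*sqrt(3)*pi/27 - 5*log(19/12)/8 + 4*sqrt(3)*atan(sqrt(3)/4)/9 + 4*log(16/3)

Recover f(x) by differentiating a candidate F(x); any mismatch rules it out.
F(x) = x**3*log(x**2 + 4/3)/4 - x**3/6 - 3*x**2*log(x**2 + 4/3)/8 + 3*x**2/8 + 2*x/3 - log(x**2 + 4/3)/2 - 4*sqrt(3)*atan(sqrt(3)*x/2)/9 is an antiderivative of f.
Check: d/dx[x**3*log(x**2 + 4/3)/4 - x**3/6 - 3*x**2*log(x**2 + 4/3)/8 + 3*x**2/8 + 2*x/3 - log(x**2 + 4/3)/2 - 4*sqrt(3)*atan(sqrt(3)*x/2)/9] = 3*x**2*log(x**2 + 4/3)/4 - 3*x*log(x**2 + 4/3)/4, which equals f(x).
F(-1/2) = -5*log(19/12)/8 - 7/32 + 4*sqrt(3)*atan(sqrt(3)/4)/9; F(-2) = -4*log(16/3) + 4*sqrt(3)*pi/27 + 3/2.
Integral = F(-1/2) - F(-2) = -55/32 - 4*sqrt(3)*pi/27 - 5*log(19/12)/8 + 4*sqrt(3)*atan(sqrt(3)/4)/9 + 4*log(16/3).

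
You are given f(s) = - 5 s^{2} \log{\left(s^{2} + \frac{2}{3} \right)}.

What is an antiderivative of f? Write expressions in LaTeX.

A first test for any F(s): its s-derivative must equal f(s) identically.
Check: d/ds[- \frac{5 s^{3} \log{\left(s^{2} + \frac{2}{3} \right)}}{3} + \frac{10 s^{3}}{9} - \frac{20 s}{9} + \frac{20 \sqrt{6} \operatorname{atan}{\left(\frac{\sqrt{6} s}{2} \right)}}{27}] = - 5 s^{2} \log{\left(s^{2} + \frac{2}{3} \right)} = f(s).

An antiderivative is F(s) = - \frac{5 s^{3} \log{\left(s^{2} + \frac{2}{3} \right)}}{3} + \frac{10 s^{3}}{9} - \frac{20 s}{9} + \frac{20 \sqrt{6} \operatorname{atan}{\left(\frac{\sqrt{6} s}{2} \right)}}{27}.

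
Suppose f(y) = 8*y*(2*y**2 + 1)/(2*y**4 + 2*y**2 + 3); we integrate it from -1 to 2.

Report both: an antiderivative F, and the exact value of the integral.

The substitution u = y**4 + y**2 + 3/2 works: f is exactly (dF/du)*(du/dy) for that inner function.
F(y) = 2*log(y**4 + y**2 + 3/2) is an antiderivative of f.
Check: d/dy[2*log(y**4 + y**2 + 3/2)] = (16*y**3 + 8*y)/(2*y**4 + 2*y**2 + 3), which equals f(y).
F(2) = 2*log(43/2); F(-1) = 2*log(7/2).
Integral = F(2) - F(-1) = -2*log(7/2) + 2*log(43/2).

Antiderivative: F(y) = 2*log(y**4 + y**2 + 3/2); value = -2*log(7/2) + 2*log(43/2)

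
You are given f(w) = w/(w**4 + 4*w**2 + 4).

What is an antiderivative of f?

An antiderivative is F(w) = -1/(2*(w**2 + 2)).

The substitution u = 2*w**2 + 4 works: f is exactly (dF/du)*(du/dw) for that inner function.
Check: d/dw[-1/(2*(w**2 + 2))] = w/(w**4 + 4*w**2 + 4) = f(w).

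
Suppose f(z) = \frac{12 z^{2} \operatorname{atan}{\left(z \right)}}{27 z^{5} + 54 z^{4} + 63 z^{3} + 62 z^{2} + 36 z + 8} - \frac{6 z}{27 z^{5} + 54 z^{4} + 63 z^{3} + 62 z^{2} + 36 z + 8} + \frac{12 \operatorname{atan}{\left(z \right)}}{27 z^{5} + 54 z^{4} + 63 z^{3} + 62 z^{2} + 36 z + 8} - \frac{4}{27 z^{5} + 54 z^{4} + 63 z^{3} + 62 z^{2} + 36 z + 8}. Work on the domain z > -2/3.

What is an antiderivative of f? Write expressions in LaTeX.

An antiderivative is F(z) = - \frac{2 \operatorname{atan}{\left(z \right)}}{9 z^{2} + 12 z + 4}.

f has the shape u'v + uv' for u = - \frac{2}{\left(3 z + 2\right)^{2}} and v = \operatorname{atan}{\left(z \right)} — it is the derivative of the product u*v.
Check: d/dz[- \frac{2 \operatorname{atan}{\left(z \right)}}{9 z^{2} + 12 z + 4}] = \frac{12 z^{2} \operatorname{atan}{\left(z \right)} - 6 z + 12 \operatorname{atan}{\left(z \right)} - 4}{27 z^{5} + 54 z^{4} + 63 z^{3} + 62 z^{2} + 36 z + 8}, which equals f(z).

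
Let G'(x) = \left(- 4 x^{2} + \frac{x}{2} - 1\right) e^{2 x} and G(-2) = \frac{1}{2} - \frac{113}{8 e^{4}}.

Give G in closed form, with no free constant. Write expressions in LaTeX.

G'(x) has the shape u'v + uv' for u = - 2 x^{2} + \frac{9 x}{4} - \frac{13}{8} and v = e^{2 x} — it is the derivative of the product u*v.
A general antiderivative is \frac{\left(- 16 x^{2} + 18 x - 13\right) e^{2 x}}{8} + C.
The condition gives C = \frac{1}{2} - \frac{113}{8 e^{4}} - (- \frac{113}{8 e^{4}}) = \frac{1}{2}.
So G(x) = - 2 x^{2} e^{2 x} + \frac{9 x e^{2 x}}{4} - \frac{13 e^{2 x}}{8} + \frac{1}{2}.
Check: d/dx[- 2 x^{2} e^{2 x} + \frac{9 x e^{2 x}}{4} - \frac{13 e^{2 x}}{8} + \frac{1}{2}] = - 4 x^{2} e^{2 x} + \frac{x e^{2 x}}{2} - e^{2 x}, which equals G'(x).

G(x) = - 2 x^{2} e^{2 x} + \frac{9 x e^{2 x}}{4} - \frac{13 e^{2 x}}{8} + \frac{1}{2}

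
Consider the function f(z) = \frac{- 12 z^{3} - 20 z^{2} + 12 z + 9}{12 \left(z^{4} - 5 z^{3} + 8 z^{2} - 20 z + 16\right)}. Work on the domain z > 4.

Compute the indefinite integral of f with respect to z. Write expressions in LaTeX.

Factor the denominator (12 \left(z - 4\right) \left(z - 1\right) \left(z^{2} + 4\right)) and decompose: f = \frac{89 z - 240}{240 \left(z^{2} + 4\right)} + \frac{11}{180 \left(z - 1\right)} - \frac{1031}{720 \left(z - 4\right)}; each piece integrates to a log, atan, or power term.
Check: d/dz[- \frac{1031 \log{\left(z - 4 \right)}}{720} + \frac{11 \log{\left(z - 1 \right)}}{180} + \frac{89 \log{\left(z^{2} + 4 \right)}}{480} - \frac{\operatorname{atan}{\left(\frac{z}{2} \right)}}{2}] = \frac{- 12 z^{3} - 20 z^{2} + 12 z + 9}{12 z^{4} - 60 z^{3} + 96 z^{2} - 240 z + 192}, which equals f(z).

F(z) = - \frac{1031 \log{\left(z - 4 \right)}}{720} + \frac{11 \log{\left(z - 1 \right)}}{180} + \frac{89 \log{\left(z^{2} + 4 \right)}}{480} - \frac{\operatorname{atan}{\left(\frac{z}{2} \right)}}{2} + C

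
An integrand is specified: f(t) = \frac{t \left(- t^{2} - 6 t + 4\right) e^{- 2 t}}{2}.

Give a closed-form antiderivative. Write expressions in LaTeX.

An antiderivative is F(t) = \frac{\left(4 t^{3} + 30 t^{2} + 14 t + 7\right) e^{- 2 t}}{16}.

f has the shape u'v + uv' for u = \frac{t^{3}}{4} + \frac{15 t^{2}}{8} + \frac{7 t}{8} + \frac{7}{16} and v = e^{- 2 t} — it is the derivative of the product u*v.
Check: d/dt[\frac{\left(4 t^{3} + 30 t^{2} + 14 t + 7\right) e^{- 2 t}}{16}] = \frac{\left(- t^{3} - 6 t^{2} + 4 t\right) e^{- 2 t}}{2}, which equals f(t).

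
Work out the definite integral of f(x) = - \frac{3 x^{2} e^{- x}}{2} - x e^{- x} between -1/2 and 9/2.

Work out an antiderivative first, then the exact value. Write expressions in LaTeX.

Antiderivative: F(x) = \frac{\left(3 x^{2} + 8 x + 8\right) e^{- x}}{2}; value = - \frac{19 e^{\frac{1}{2}}}{8} + \frac{419}{8 e^{\frac{9}{2}}}

f has the shape u'v + uv' for u = \frac{3 x^{2}}{2} + 4 x + 4 and v = e^{- x} — it is the derivative of the product u*v.
F(x) = \frac{\left(3 x^{2} + 8 x + 8\right) e^{- x}}{2} is an antiderivative of f.
Check: d/dx[\frac{\left(3 x^{2} + 8 x + 8\right) e^{- x}}{2}] = \frac{\left(- 3 x^{2} - 2 x\right) e^{- x}}{2}, which equals f(x).
F(9/2) = \frac{419}{8 e^{\frac{9}{2}}}; F(-1/2) = \frac{19 e^{\frac{1}{2}}}{8}.
Integral = F(9/2) - F(-1/2) = - \frac{19 e^{\frac{1}{2}}}{8} + \frac{419}{8 e^{\frac{9}{2}}}.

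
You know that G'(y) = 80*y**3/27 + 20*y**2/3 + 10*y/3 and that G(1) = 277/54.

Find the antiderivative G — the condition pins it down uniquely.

The substitution u = -2*y**2/3 - y works: G'(y) is exactly (dG/du)*(du/dy) for that inner function.
A general antiderivative is 5*(-2*y**2/3 - y)**2/3 + C.
The condition gives C = 277/54 - (125/27) = 1/2.
So G(y) = 5*(-2*y**2/3 - y)**2/3 + 1/2.
Check: d/dy[5*(-2*y**2/3 - y)**2/3 + 1/2] = 80*y**3/27 + 20*y**2/3 + 10*y/3 = G'(y).

G(y) = 5*(-2*y**2/3 - y)**2/3 + 1/2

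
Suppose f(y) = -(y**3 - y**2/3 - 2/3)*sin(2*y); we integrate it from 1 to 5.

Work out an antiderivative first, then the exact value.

Recover f(y) by differentiating a candidate F(y); any mismatch rules it out.
F(y) = y**3*cos(2*y)/2 - 3*y**2*sin(2*y)/4 - y**2*cos(2*y)/6 + y*sin(2*y)/6 - 3*y*cos(2*y)/4 + 3*sin(2*y)/8 - cos(2*y)/4 is an antiderivative of f.
Check: d/dy[y**3*cos(2*y)/2 - 3*y**2*sin(2*y)/4 - y**2*cos(2*y)/6 + y*sin(2*y)/6 - 3*y*cos(2*y)/4 + 3*sin(2*y)/8 - cos(2*y)/4] = -y**3*sin(2*y) + y**2*sin(2*y)/3 + 2*sin(2*y)/3, which equals f(y).
F(5) = 163*cos(10)/3 - 421*sin(10)/24; F(1) = -5*sin(2)/24 - 2*cos(2)/3.
Integral = F(5) - F(1) = 163*cos(10)/3 + 2*cos(2)/3 + 5*sin(2)/24 - 421*sin(10)/24.

Antiderivative: F(y) = y**3*cos(2*y)/2 - 3*y**2*sin(2*y)/4 - y**2*cos(2*y)/6 + y*sin(2*y)/6 - 3*y*cos(2*y)/4 + 3*sin(2*y)/8 - cos(2*y)/4; value = 163*cos(10)/3 + 2*cos(2)/3 + 5*sin(2)/24 - 421*sin(10)/24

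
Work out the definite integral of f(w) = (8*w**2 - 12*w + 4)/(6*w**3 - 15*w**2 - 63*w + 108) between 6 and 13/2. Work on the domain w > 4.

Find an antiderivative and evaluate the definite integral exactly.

The denominator factors as 3*(w - 4)*(w + 3)*(2*w - 3); partial fractions split f into directly integrable pieces: -16/(135*(2*w - 3)) + 16/(27*(w + 3)) + 4/(5*(w - 4)).
F(w) = 4*(27*log(w - 4) - 2*log(w - 3/2) + 20*log(w + 3))/135 is an antiderivative of f.
Check: d/dw[4*(27*log(w - 4) - 2*log(w - 3/2) + 20*log(w + 3))/135] = (8*w**2 - 12*w + 4)/(6*w**3 - 15*w**2 - 63*w + 108) = f(w).
F(13/2) = -8*log(5)/135 + 4*log(5/2)/5 + 16*log(19/2)/27; F(6) = -8*log(9/2)/135 + 4*log(2)/5 + 16*log(9)/27.
Integral = F(13/2) - F(6) = -16*log(9)/27 - 4*log(2)/5 - 8*log(5)/135 + 8*log(9/2)/135 + 4*log(5/2)/5 + 16*log(19/2)/27.

Antiderivative: F(w) = 4*(27*log(w - 4) - 2*log(w - 3/2) + 20*log(w + 3))/135; value = -16*log(9)/27 - 4*log(2)/5 - 8*log(5)/135 + 8*log(9/2)/135 + 4*log(5/2)/5 + 16*log(19/2)/27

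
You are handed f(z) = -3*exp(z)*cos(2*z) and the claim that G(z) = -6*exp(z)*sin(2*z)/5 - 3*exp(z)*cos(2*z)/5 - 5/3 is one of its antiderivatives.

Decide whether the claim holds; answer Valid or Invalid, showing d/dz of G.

Valid - differentiating G returns exactly f.

d/dz[G] = -3*exp(z)*cos(2*z)
This equals f(z) exactly, so the claim holds.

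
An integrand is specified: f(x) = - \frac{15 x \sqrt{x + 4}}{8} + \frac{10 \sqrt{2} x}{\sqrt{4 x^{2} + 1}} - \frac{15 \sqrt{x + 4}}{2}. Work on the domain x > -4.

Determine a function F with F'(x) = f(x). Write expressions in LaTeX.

An antiderivative is F(x) = - \frac{3 x^{2} \sqrt{x + 4} + 24 x \sqrt{x + 4} + 48 \sqrt{x + 4} - 10 \sqrt{2} \sqrt{4 x^{2} + 1}}{4}.

The integrand splits into summands that can be handled one at a time.
Check: d/dx[- \frac{3 x^{2} \sqrt{x + 4} + 24 x \sqrt{x + 4} + 48 \sqrt{x + 4} - 10 \sqrt{2} \sqrt{4 x^{2} + 1}}{4}] = \frac{- 15 x^{2} \sqrt{4 x^{2} + 1} + 80 \sqrt{2} x \sqrt{x + 4} - 120 x \sqrt{4 x^{2} + 1} - 240 \sqrt{4 x^{2} + 1}}{8 \sqrt{x + 4} \sqrt{4 x^{2} + 1}}, which equals f(x).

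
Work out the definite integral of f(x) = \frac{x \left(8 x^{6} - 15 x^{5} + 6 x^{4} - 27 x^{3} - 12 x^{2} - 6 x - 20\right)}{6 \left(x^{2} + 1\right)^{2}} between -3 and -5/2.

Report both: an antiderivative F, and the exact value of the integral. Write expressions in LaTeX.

Check any antiderivative F(x) by computing F'(x) and comparing it with f(x).
F(x) = \frac{2 x^{6}}{6 x^{2} + 6} - \frac{5 x^{5}}{6 x^{2} + 6} - \frac{3 x^{4}}{6 x^{2} + 6} - \frac{2 x^{3}}{6 x^{2} + 6} - \frac{10 x^{2}}{6 x^{2} + 6} is an antiderivative of f.
Check: d/dx[\frac{2 x^{6}}{6 x^{2} + 6} - \frac{5 x^{5}}{6 x^{2} + 6} - \frac{3 x^{4}}{6 x^{2} + 6} - \frac{2 x^{3}}{6 x^{2} + 6} - \frac{10 x^{2}}{6 x^{2} + 6}] = \frac{8 x^{7} - 15 x^{6} + 6 x^{5} - 27 x^{4} - 12 x^{3} - 6 x^{2} - 20 x}{6 x^{4} + 12 x^{2} + 6}, which equals f(x).
F(-5/2) = \frac{6625}{348}; F(-3) = \frac{399}{10}.
Integral = F(-5/2) - F(-3) = - \frac{36301}{1740}.

Antiderivative: F(x) = \frac{2 x^{6}}{6 x^{2} + 6} - \frac{5 x^{5}}{6 x^{2} + 6} - \frac{3 x^{4}}{6 x^{2} + 6} - \frac{2 x^{3}}{6 x^{2} + 6} - \frac{10 x^{2}}{6 x^{2} + 6}; value = - \frac{36301}{1740}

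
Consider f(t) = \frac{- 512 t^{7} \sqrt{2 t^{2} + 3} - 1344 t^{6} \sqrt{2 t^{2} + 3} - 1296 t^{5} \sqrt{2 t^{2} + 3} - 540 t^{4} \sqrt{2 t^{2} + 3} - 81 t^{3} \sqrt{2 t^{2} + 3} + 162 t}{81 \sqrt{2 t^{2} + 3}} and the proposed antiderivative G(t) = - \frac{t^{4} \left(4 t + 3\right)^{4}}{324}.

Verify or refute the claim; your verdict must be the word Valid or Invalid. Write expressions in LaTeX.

Invalid: d/dt[G] - f = - \frac{2 t}{\sqrt{2 t^{2} + 3}}, which is not 0.

d/dt[G] = - \frac{512 t^{7}}{81} - \frac{448 t^{6}}{27} - 16 t^{5} - \frac{20 t^{4}}{3} - t^{3}
d/dt[G] - f(t) = - \frac{2 t}{\sqrt{2 t^{2} + 3}} != 0.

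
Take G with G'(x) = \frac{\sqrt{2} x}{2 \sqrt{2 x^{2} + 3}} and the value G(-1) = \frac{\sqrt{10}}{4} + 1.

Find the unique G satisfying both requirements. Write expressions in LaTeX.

G(x) = \frac{\sqrt{2} \sqrt{2 x^{2} + 3} + 4}{4}

G'(x) matches the chain-rule pattern g'(h)*h' with inner function h(x) = 4 x^{2} + 6; substituting u = h(x) collapses the integral.
A general antiderivative is \frac{\sqrt{4 x^{2} + 6}}{4} + C.
The condition gives C = \frac{\sqrt{10}}{4} + 1 - (\frac{\sqrt{10}}{4}) = 1.
So G(x) = \frac{\sqrt{2} \sqrt{2 x^{2} + 3} + 4}{4}.
Check: d/dx[\frac{\sqrt{2} \sqrt{2 x^{2} + 3} + 4}{4}] = \frac{\sqrt{2} x}{2 \sqrt{2 x^{2} + 3}} = G'(x).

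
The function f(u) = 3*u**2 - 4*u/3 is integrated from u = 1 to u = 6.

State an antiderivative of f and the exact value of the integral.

Integrate term by term and add the pieces.
F(u) = u**3 - 2*u**2/3 is an antiderivative of f.
Check: d/du[u**3 - 2*u**2/3] = 3*u**2 - 4*u/3 = f(u).
F(6) = 192; F(1) = 1/3.
Integral = F(6) - F(1) = 575/3.

Antiderivative: F(u) = u**3 - 2*u**2/3; value = 575/3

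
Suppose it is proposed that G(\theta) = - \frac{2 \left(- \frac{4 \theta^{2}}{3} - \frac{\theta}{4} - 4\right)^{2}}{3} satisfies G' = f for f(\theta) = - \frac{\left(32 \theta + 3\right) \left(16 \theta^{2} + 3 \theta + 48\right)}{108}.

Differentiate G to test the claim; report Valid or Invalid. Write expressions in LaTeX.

Valid. The derivative of G reproduces f.

d/d\theta[G] = - \frac{128 \theta^{3}}{27} - \frac{4 \theta^{2}}{3} - \frac{515 \theta}{36} - \frac{4}{3}
This equals f(\theta) exactly, so the claim holds.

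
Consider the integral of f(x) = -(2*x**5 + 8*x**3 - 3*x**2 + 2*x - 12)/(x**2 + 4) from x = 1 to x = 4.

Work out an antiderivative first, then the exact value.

Recover f(x) by differentiating a candidate F(x); any mismatch rules it out.
F(x) = -(x**4 - 6*x + 2*log(3*x**2/2 + 6))/2 is an antiderivative of f.
Check: d/dx[-(x**4 - 6*x + 2*log(3*x**2/2 + 6))/2] = (-2*x**5 - 8*x**3 + 3*x**2 - 2*x + 12)/(x**2 + 4), which equals f(x).
F(4) = -116 - log(30); F(1) = 5/2 - log(15/2).
Integral = F(4) - F(1) = -237/2 - log(30) + log(15/2).

Antiderivative: F(x) = -(x**4 - 6*x + 2*log(3*x**2/2 + 6))/2; value = -237/2 - log(30) + log(15/2)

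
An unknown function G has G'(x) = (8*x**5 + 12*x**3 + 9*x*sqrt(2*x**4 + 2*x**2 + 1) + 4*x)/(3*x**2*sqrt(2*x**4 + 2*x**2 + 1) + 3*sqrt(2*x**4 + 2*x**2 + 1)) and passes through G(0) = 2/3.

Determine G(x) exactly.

G(x) = 2*sqrt(2*x**4 + 2*x**2 + 1)/3 + 3*log(x**2 + 1)/2

Since d/dx undoes antidifferentiation here, G(x) must give back the stated G'(x).
A general antiderivative is 2*sqrt(2*x**4 + 2*x**2 + 1)/3 + 3*log(x**2 + 1)/2 + C.
The condition gives C = 2/3 - (2/3) = 0.
So G(x) = 2*sqrt(2*x**4 + 2*x**2 + 1)/3 + 3*log(x**2 + 1)/2.
Check: d/dx[2*sqrt(2*x**4 + 2*x**2 + 1)/3 + 3*log(x**2 + 1)/2] = (8*x**5 + 12*x**3 + 9*x*sqrt(2*x**4 + 2*x**2 + 1) + 4*x)/(3*x**2*sqrt(2*x**4 + 2*x**2 + 1) + 3*sqrt(2*x**4 + 2*x**2 + 1)) = G'(x).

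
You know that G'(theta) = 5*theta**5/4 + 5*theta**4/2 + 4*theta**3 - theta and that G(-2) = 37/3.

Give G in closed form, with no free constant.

The integrand splits into summands that can be handled one at a time.
A general antiderivative is 5*theta**6/24 + theta**5/2 + theta**4 - theta**2/2 + C.
The condition gives C = 37/3 - (34/3) = 1.
So G(theta) = 5*theta**6/24 + theta**5/2 + theta**4 - theta**2/2 + 1.
Check: d/dtheta[5*theta**6/24 + theta**5/2 + theta**4 - theta**2/2 + 1] = 5*theta**5/4 + 5*theta**4/2 + 4*theta**3 - theta = G'(theta).

G(theta) = 5*theta**6/24 + theta**5/2 + theta**4 - theta**2/2 + 1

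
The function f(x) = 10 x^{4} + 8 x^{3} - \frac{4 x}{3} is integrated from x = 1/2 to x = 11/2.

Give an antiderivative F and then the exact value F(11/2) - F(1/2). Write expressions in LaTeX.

Integrate term by term and add the pieces.
F(x) = \frac{2 \left(3 x^{5} + 3 x^{4} - x^{2} + 3\right)}{3} is an antiderivative of f.
Check: d/dx[\frac{2 \left(3 x^{5} + 3 x^{4} - x^{2} + 3\right)}{3}] = 10 x^{4} + 8 x^{3} - \frac{4 x}{3} = f(x).
F(11/2) = \frac{570127}{48}; F(1/2) = \frac{97}{48}.
Integral = F(11/2) - F(1/2) = \frac{95005}{8}.

Antiderivative: F(x) = \frac{2 \left(3 x^{5} + 3 x^{4} - x^{2} + 3\right)}{3}; value = \frac{95005}{8}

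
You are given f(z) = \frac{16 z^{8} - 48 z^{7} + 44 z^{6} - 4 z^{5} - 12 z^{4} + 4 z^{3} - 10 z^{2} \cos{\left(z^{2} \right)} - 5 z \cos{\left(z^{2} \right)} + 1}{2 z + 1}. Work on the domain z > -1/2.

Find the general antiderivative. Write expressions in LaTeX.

Any candidate F(z) must reproduce f(z) exactly when differentiated.
Check: d/dz[\frac{2 z^{4} \left(1 - z\right)^{4} + \log{\left(2 z + 1 \right)} - 5 \sin{\left(z^{2} \right)}}{2}] = \frac{16 z^{8} - 48 z^{7} + 44 z^{6} - 4 z^{5} - 12 z^{4} + 4 z^{3} - 10 z^{2} \cos{\left(z^{2} \right)} - 5 z \cos{\left(z^{2} \right)} + 1}{2 z + 1} = f(z).

F(z) = \frac{2 z^{4} \left(1 - z\right)^{4} + \log{\left(2 z + 1 \right)} - 5 \sin{\left(z^{2} \right)}}{2} + C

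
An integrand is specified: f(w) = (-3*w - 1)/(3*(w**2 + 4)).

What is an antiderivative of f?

An antiderivative is F(w) = (-3*log(w**2 + 4) - atan(w/2))/6.

Whatever form F(w) takes, F'(w) = f(w) is non-negotiable.
Check: d/dw[(-3*log(w**2 + 4) - atan(w/2))/6] = (-3*w - 1)/(3*w**2 + 12), which equals f(w).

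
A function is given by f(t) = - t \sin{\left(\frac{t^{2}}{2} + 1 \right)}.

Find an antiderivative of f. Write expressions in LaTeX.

The substitution u = \frac{t^{2}}{2} + 1 works: f is exactly (dF/du)*(du/dt) for that inner function.
Check: d/dt[\cos{\left(\frac{t^{2}}{2} + 1 \right)}] = - t \sin{\left(\frac{t^{2}}{2} + 1 \right)} = f(t).

An antiderivative is F(t) = \cos{\left(\frac{t^{2}}{2} + 1 \right)}.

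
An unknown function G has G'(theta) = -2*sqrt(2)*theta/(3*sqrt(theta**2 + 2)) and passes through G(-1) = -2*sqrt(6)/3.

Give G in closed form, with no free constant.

G'(theta) matches the chain-rule pattern g'(h)*h' with inner function h(theta) = theta**2/2 + 1; substituting u = h(theta) collapses the integral.
A general antiderivative is -4*sqrt(theta**2/2 + 1)/3 + C.
The condition gives C = -2*sqrt(6)/3 - (-2*sqrt(6)/3) = 0.
So G(theta) = -2*sqrt(2)*sqrt(theta**2 + 2)/3.
Check: d/dtheta[-2*sqrt(2)*sqrt(theta**2 + 2)/3] = -2*sqrt(2)*theta/(3*sqrt(theta**2 + 2)) = G'(theta).

G(theta) = -2*sqrt(2)*sqrt(theta**2 + 2)/3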